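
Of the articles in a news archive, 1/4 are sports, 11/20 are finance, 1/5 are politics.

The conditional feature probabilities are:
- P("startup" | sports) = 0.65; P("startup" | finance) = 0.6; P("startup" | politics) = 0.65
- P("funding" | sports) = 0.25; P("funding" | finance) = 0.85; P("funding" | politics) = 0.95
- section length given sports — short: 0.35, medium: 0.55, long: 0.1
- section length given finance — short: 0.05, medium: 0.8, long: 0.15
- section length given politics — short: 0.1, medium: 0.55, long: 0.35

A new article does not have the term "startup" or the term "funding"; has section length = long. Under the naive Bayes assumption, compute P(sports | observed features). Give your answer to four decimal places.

sports: 0.25 × (1−0.65) × (1−0.25) × 0.1 = 0.0065625
finance: 0.55 × (1−0.6) × (1−0.85) × 0.15 = 0.00495
politics: 0.2 × (1−0.65) × (1−0.95) × 0.35 = 0.001225
P(sports | x) = 0.0065625 / 0.0127375 ≈ 0.5152

0.5152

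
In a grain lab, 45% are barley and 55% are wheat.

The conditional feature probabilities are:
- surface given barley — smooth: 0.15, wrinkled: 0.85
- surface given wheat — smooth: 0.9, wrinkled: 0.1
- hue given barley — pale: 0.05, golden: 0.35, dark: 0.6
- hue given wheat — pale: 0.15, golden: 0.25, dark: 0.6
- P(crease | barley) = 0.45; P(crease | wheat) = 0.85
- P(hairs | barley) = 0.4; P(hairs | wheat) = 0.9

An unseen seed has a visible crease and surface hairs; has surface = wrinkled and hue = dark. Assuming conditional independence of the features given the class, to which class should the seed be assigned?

barley: 0.45 × 0.85 × 0.6 × 0.45 × 0.4 = 0.04131
wheat: 0.55 × 0.1 × 0.6 × 0.85 × 0.9 = 0.025245
Highest score → barley.

barley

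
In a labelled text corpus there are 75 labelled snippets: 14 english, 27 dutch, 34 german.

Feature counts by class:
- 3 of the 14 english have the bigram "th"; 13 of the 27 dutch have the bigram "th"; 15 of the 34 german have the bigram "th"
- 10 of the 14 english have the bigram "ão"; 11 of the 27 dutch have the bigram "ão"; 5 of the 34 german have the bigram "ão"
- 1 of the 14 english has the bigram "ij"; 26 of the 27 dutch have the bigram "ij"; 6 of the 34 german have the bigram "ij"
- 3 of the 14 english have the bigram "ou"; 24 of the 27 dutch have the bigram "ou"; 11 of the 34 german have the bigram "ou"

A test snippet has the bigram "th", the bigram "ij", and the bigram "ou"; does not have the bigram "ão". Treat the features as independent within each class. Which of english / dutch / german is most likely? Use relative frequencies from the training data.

english: (14/75) × (3/14) × (4/14) × (1/14) × (3/14) ≈ 0.000174927
dutch: (27/75) × (13/27) × (16/27) × (26/27) × (24/27) ≈ 0.0879216
german: (34/75) × (15/34) × (29/34) × (6/34) × (11/34) ≈ 0.00973947
Highest score → dutch.

dutch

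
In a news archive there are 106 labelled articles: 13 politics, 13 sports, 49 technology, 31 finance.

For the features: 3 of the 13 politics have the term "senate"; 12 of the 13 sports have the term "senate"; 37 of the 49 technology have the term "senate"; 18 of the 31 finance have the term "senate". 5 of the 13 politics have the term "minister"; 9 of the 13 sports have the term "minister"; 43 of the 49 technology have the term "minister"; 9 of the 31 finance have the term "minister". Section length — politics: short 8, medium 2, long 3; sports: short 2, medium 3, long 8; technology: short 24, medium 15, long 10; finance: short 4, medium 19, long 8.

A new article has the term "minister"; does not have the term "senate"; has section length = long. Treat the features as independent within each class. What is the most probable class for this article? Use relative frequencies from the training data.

politics: (13/106) × (10/13) × (5/13) × (3/13) ≈ 0.00837334
sports: (13/106) × (1/13) × (9/13) × (8/13) ≈ 0.0040192
technology: (49/106) × (12/49) × (43/49) × (10/49) ≈ 0.0202746
finance: (31/106) × (13/31) × (9/31) × (8/31) ≈ 0.00918854
Highest score → technology.

technology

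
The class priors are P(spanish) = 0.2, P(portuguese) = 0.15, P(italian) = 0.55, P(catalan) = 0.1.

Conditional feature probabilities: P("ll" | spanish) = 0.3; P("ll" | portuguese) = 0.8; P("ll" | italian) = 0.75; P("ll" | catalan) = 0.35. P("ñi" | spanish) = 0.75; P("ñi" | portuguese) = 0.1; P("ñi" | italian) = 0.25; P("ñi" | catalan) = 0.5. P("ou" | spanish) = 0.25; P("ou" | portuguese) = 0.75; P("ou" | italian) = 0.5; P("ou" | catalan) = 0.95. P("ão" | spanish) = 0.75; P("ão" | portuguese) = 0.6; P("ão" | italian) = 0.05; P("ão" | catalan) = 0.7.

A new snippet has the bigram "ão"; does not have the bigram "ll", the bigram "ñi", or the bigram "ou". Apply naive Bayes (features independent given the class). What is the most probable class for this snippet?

spanish: 0.2 × (1−0.3) × (1−0.75) × (1−0.25) × 0.75 = 0.0196875
portuguese: 0.15 × (1−0.8) × (1−0.1) × (1−0.75) × 0.6 = 0.00405
italian: 0.55 × (1−0.75) × (1−0.25) × (1−0.5) × 0.05 = 0.002578125
catalan: 0.1 × (1−0.35) × (1−0.5) × (1−0.95) × 0.7 = 0.0011375
Highest score → spanish.

spanish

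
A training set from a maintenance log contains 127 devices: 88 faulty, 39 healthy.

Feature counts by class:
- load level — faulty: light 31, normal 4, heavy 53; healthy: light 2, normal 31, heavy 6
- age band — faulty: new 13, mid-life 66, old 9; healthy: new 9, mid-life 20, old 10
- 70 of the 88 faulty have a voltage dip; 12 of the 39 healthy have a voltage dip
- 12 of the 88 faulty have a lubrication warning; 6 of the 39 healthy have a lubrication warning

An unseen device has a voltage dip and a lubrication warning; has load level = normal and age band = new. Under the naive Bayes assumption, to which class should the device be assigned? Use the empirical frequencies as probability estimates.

healthy

faulty: (88/127) × (4/88) × (13/88) × (70/88) × (12/88) ≈ 0.000504697
healthy: (39/127) × (31/39) × (9/39) × (12/39) × (6/39) ≈ 0.00266649
Highest score → healthy.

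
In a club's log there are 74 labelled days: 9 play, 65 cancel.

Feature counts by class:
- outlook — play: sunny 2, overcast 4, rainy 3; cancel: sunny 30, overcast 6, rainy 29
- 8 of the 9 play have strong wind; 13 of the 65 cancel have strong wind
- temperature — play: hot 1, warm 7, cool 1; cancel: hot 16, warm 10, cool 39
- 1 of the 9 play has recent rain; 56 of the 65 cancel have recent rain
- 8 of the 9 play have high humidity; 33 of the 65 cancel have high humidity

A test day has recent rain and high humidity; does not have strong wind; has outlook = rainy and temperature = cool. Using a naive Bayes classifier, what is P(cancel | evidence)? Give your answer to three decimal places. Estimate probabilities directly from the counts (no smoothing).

play: (9/74) × (3/9) × (1/9) × (1/9) × (1/9) × (8/9) ≈ 0.0000494321
cancel: (65/74) × (29/65) × (52/65) × (39/65) × (56/65) × (33/65) ≈ 0.0822778
P(cancel | x) = 0.0822778 / 0.0823272321 ≈ 0.999

0.999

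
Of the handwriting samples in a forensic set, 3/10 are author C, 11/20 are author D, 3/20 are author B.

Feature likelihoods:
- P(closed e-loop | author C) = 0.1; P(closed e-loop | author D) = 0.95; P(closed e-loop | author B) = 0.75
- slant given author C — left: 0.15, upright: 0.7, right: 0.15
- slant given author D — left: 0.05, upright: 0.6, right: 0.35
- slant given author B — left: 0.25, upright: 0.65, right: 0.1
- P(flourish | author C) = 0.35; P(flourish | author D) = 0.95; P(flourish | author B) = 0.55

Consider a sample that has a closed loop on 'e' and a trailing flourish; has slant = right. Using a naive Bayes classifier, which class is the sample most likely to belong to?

author C: 0.3 × 0.1 × 0.15 × 0.35 = 0.001575
author D: 0.55 × 0.95 × 0.35 × 0.95 = 0.17373125
author B: 0.15 × 0.75 × 0.1 × 0.55 = 0.0061875
Highest score → author D.

author D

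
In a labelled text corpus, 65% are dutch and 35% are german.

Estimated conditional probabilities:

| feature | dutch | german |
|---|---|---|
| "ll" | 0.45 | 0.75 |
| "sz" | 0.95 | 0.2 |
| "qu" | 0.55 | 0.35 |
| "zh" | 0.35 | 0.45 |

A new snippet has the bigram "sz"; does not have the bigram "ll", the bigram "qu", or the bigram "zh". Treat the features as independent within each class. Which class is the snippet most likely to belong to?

dutch

dutch: 0.65 × (1−0.45) × 0.95 × (1−0.55) × (1−0.35) = 0.0993403125
german: 0.35 × (1−0.75) × 0.2 × (1−0.35) × (1−0.45) = 0.00625625
Highest score → dutch.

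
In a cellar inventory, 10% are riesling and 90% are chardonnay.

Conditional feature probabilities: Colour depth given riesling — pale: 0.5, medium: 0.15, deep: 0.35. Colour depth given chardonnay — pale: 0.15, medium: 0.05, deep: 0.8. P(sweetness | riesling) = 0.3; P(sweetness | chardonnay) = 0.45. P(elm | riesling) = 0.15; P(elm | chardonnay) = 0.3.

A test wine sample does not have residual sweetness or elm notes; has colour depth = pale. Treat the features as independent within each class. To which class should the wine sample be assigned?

chardonnay

riesling: 0.1 × 0.5 × (1−0.3) × (1−0.15) = 0.02975
chardonnay: 0.9 × 0.15 × (1−0.45) × (1−0.3) = 0.051975
Highest score → chardonnay.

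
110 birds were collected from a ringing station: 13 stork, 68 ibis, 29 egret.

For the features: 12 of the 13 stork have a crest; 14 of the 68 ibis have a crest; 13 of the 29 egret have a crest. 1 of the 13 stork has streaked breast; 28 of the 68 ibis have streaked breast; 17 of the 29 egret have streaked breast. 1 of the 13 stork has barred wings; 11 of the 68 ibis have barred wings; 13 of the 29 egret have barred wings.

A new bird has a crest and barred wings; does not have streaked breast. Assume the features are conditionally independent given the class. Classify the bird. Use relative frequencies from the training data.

stork: (13/110) × (12/13) × (12/13) × (1/13) ≈ 0.0077461
ibis: (68/110) × (14/68) × (40/68) × (11/68) ≈ 0.0121107
egret: (29/110) × (13/29) × (12/29) × (13/29) ≈ 0.021922
Highest score → egret.

egret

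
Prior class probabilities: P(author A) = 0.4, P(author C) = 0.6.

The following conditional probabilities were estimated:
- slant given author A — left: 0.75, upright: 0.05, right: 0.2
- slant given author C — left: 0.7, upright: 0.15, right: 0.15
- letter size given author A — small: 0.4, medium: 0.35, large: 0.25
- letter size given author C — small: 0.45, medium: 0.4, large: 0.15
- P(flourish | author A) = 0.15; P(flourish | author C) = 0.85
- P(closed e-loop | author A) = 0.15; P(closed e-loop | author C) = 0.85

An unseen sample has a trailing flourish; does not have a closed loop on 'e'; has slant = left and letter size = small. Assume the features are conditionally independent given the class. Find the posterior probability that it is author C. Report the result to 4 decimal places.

author A: 0.4 × 0.75 × 0.4 × 0.15 × (1−0.15) = 0.0153
author C: 0.6 × 0.7 × 0.45 × 0.85 × (1−0.85) = 0.0240975
P(author C | x) = 0.0240975 / 0.0393975 ≈ 0.6117

0.6117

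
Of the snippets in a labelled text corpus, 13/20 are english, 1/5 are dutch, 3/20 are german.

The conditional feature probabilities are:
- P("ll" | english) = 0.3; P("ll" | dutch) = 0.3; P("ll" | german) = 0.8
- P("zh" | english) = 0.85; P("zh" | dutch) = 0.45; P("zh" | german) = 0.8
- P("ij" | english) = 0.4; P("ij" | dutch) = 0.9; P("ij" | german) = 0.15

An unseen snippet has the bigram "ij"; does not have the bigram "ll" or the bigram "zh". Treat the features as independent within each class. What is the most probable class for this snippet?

english: 0.65 × (1−0.3) × (1−0.85) × 0.4 = 0.0273
dutch: 0.2 × (1−0.3) × (1−0.45) × 0.9 = 0.0693
german: 0.15 × (1−0.8) × (1−0.8) × 0.15 = 0.0009
Highest score → dutch.

dutch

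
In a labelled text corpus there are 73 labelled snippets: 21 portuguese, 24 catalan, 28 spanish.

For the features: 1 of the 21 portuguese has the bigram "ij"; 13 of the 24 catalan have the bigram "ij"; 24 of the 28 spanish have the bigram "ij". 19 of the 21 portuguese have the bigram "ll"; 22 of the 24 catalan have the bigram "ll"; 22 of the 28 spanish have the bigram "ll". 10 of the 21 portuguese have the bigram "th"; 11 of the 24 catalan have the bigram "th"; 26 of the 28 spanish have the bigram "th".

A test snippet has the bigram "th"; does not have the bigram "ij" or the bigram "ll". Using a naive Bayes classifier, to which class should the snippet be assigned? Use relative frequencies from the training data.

portuguese: (21/73) × (20/21) × (2/21) × (10/21) ≈ 0.0124251
catalan: (24/73) × (11/24) × (2/24) × (11/24) ≈ 0.00575533
spanish: (28/73) × (4/28) × (6/28) × (26/28) ≈ 0.010903
Highest score → portuguese.

portuguese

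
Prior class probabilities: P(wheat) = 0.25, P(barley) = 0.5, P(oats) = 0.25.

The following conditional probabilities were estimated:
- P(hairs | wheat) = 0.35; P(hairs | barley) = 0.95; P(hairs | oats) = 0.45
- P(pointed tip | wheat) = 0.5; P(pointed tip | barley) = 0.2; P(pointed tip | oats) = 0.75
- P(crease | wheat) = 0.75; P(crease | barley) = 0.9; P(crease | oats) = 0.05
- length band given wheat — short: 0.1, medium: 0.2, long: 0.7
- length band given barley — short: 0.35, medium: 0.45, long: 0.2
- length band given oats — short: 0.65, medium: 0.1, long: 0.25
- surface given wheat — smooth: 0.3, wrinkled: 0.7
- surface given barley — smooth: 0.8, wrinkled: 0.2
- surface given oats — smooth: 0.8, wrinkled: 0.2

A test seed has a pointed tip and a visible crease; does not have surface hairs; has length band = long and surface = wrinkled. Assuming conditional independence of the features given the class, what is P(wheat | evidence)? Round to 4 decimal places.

wheat: 0.25 × (1−0.35) × 0.5 × 0.75 × 0.7 × 0.7 = 0.029859375
barley: 0.5 × (1−0.95) × 0.2 × 0.9 × 0.2 × 0.2 = 0.00018
oats: 0.25 × (1−0.45) × 0.75 × 0.05 × 0.25 × 0.2 = 0.0002578125
P(wheat | x) = 0.029859375 / 0.0302971875 ≈ 0.9855

0.9855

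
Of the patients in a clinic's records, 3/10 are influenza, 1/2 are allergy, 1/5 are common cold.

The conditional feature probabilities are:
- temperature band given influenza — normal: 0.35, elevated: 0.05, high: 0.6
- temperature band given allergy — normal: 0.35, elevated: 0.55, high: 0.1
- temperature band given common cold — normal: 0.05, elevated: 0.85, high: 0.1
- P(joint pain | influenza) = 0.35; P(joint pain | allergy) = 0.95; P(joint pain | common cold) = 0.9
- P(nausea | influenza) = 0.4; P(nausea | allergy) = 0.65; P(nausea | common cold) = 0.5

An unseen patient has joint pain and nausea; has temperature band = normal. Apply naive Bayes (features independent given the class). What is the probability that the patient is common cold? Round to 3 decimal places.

influenza: 0.3 × 0.35 × 0.35 × 0.4 = 0.0147
allergy: 0.5 × 0.35 × 0.95 × 0.65 = 0.1080625
common cold: 0.2 × 0.05 × 0.9 × 0.5 = 0.0045
P(common cold | x) = 0.0045 / 0.1272625 ≈ 0.035

0.035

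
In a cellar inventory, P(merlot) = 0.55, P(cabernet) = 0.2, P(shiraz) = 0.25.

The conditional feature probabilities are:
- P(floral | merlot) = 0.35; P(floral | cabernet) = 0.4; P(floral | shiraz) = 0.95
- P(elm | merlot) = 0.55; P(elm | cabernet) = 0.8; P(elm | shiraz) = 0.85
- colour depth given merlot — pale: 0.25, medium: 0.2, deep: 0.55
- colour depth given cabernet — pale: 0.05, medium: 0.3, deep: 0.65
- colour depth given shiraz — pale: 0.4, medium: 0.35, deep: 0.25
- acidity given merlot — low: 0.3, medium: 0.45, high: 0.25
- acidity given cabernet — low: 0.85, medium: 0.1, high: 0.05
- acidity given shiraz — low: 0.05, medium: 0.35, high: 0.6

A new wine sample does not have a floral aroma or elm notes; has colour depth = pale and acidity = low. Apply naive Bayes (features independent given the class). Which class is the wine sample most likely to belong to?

merlot: 0.55 × (1−0.35) × (1−0.55) × 0.25 × 0.3 = 0.012065625
cabernet: 0.2 × (1−0.4) × (1−0.8) × 0.05 × 0.85 = 0.00102
shiraz: 0.25 × (1−0.95) × (1−0.85) × 0.4 × 0.05 = 0.0000375
Highest score → merlot.

merlot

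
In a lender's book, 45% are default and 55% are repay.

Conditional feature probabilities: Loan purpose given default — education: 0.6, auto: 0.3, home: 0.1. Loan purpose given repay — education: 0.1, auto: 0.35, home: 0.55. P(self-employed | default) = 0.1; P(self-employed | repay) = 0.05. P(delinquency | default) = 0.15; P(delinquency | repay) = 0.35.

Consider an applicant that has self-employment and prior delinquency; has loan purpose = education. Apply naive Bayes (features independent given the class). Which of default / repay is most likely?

default: 0.45 × 0.6 × 0.1 × 0.15 = 0.00405
repay: 0.55 × 0.1 × 0.05 × 0.35 = 0.0009625
Highest score → default.

default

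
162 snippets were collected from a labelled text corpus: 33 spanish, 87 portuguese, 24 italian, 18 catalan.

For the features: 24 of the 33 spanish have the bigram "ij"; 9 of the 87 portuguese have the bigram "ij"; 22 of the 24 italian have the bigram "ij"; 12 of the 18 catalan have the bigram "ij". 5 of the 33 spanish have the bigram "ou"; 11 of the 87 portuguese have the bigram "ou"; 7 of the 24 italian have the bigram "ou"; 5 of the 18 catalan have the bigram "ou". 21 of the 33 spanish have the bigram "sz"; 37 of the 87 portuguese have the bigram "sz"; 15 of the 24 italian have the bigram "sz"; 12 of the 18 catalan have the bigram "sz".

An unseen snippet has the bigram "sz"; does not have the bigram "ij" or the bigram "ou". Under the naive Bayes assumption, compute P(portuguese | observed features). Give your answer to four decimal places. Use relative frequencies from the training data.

spanish: (33/162) × (9/33) × (28/33) × (21/33) ≈ 0.0299969
portuguese: (87/162) × (78/87) × (76/87) × (37/87) ≈ 0.178878
italian: (24/162) × (2/24) × (17/24) × (15/24) ≈ 0.00546553
catalan: (18/162) × (6/18) × (13/18) × (12/18) ≈ 0.0178326
P(portuguese | x) = 0.178878 / 0.23217303 ≈ 0.7705

0.7705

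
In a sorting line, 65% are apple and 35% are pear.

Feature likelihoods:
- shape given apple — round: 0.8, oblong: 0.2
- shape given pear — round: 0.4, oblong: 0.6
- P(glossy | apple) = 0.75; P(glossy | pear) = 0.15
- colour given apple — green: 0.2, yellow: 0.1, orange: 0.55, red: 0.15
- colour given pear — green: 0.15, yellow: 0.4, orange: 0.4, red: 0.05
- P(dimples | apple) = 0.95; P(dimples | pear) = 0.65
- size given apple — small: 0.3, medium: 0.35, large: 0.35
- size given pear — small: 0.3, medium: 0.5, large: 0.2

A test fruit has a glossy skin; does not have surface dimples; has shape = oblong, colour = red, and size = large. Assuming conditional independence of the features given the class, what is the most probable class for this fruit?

apple: 0.65 × 0.2 × 0.75 × 0.15 × (1−0.95) × 0.35 = 0.0002559375
pear: 0.35 × 0.6 × 0.15 × 0.05 × (1−0.65) × 0.2 = 0.00011025
Highest score → apple.

apple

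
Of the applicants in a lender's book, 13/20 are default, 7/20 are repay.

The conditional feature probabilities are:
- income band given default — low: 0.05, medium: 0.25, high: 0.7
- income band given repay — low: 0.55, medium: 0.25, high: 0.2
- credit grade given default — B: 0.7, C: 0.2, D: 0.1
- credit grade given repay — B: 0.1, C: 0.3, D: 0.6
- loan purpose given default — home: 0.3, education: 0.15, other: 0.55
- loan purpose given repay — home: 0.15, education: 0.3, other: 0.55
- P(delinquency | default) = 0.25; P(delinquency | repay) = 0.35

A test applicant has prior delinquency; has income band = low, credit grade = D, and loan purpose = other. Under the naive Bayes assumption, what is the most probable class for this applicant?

default: 0.65 × 0.05 × 0.1 × 0.55 × 0.25 = 0.000446875
repay: 0.35 × 0.55 × 0.6 × 0.55 × 0.35 = 0.02223375
Highest score → repay.

repay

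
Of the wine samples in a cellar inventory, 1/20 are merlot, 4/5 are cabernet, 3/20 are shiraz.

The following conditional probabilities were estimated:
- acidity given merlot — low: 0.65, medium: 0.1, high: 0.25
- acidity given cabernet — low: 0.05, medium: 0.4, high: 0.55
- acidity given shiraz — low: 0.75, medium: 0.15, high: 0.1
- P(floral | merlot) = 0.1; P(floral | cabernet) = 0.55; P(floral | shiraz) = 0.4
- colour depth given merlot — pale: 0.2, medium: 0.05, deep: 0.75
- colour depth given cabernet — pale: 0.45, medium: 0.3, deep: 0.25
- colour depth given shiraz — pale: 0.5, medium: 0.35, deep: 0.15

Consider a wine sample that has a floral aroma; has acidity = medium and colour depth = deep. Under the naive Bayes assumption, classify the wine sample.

merlot: 0.05 × 0.1 × 0.1 × 0.75 = 0.000375
cabernet: 0.8 × 0.4 × 0.55 × 0.25 = 0.044
shiraz: 0.15 × 0.15 × 0.4 × 0.15 = 0.00135
Highest score → cabernet.

cabernet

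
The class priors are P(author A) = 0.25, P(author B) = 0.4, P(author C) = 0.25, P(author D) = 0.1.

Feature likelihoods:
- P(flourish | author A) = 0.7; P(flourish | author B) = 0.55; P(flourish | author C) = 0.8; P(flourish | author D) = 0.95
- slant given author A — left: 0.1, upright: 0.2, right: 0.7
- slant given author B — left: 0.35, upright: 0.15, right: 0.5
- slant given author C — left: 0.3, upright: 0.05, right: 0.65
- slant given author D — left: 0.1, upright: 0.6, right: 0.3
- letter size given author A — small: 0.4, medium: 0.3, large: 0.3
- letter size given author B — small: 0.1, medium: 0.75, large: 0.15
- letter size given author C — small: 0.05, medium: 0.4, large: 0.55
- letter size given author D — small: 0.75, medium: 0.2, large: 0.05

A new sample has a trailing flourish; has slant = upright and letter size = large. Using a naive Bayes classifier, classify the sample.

author A: 0.25 × 0.7 × 0.2 × 0.3 = 0.0105
author B: 0.4 × 0.55 × 0.15 × 0.15 = 0.00495
author C: 0.25 × 0.8 × 0.05 × 0.55 = 0.0055
author D: 0.1 × 0.95 × 0.6 × 0.05 = 0.00285
Highest score → author A.

author A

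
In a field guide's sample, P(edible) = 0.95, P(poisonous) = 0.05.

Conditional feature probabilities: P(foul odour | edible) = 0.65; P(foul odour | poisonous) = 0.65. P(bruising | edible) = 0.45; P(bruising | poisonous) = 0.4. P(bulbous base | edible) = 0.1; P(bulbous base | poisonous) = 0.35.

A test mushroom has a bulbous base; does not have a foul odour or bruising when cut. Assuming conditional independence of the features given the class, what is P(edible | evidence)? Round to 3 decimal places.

0.833

edible: 0.95 × (1−0.65) × (1−0.45) × 0.1 = 0.0182875
poisonous: 0.05 × (1−0.65) × (1−0.4) × 0.35 = 0.003675
P(edible | x) = 0.0182875 / 0.0219625 ≈ 0.833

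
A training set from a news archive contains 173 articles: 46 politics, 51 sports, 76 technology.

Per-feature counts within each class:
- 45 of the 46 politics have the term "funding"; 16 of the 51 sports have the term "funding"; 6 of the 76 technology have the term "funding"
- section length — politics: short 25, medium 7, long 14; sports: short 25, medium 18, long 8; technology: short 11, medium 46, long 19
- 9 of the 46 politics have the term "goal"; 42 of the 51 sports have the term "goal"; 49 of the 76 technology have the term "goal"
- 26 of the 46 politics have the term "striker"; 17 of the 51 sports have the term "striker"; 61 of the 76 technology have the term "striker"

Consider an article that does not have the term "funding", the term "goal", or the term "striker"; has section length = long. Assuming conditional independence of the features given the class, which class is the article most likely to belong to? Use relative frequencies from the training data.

technology

politics: (46/173) × (1/46) × (14/46) × (37/46) × (20/46) ≈ 0.000615234
sports: (51/173) × (35/51) × (8/51) × (9/51) × (34/51) ≈ 0.00373356
technology: (76/173) × (70/76) × (19/76) × (27/76) × (15/76) ≈ 0.00709283
Highest score → technology.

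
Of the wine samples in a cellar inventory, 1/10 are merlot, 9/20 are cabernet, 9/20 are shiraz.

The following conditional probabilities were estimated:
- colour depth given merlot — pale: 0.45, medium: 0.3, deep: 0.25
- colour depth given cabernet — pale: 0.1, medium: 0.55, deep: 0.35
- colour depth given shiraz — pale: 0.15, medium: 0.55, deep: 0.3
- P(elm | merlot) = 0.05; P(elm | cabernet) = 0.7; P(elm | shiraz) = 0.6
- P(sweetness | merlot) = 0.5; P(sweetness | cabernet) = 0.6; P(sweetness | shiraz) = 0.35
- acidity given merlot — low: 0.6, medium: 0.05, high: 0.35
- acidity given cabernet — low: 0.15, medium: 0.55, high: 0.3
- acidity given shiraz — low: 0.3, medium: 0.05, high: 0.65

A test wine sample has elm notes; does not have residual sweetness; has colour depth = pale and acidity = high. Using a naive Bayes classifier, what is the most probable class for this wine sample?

merlot: 0.1 × 0.45 × 0.05 × (1−0.5) × 0.35 = 0.00039375
cabernet: 0.45 × 0.1 × 0.7 × (1−0.6) × 0.3 = 0.00378
shiraz: 0.45 × 0.15 × 0.6 × (1−0.35) × 0.65 = 0.01711125
Highest score → shiraz.

shiraz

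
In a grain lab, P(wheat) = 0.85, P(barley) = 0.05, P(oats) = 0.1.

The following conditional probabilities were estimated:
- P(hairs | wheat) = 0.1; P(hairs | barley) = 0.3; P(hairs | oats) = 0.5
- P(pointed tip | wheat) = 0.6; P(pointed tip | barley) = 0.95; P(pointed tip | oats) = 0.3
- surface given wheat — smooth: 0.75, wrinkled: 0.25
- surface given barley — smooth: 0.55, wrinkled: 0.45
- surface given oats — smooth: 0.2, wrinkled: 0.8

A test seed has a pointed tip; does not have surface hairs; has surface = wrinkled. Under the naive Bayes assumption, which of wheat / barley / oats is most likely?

wheat: 0.85 × (1−0.1) × 0.6 × 0.25 = 0.11475
barley: 0.05 × (1−0.3) × 0.95 × 0.45 = 0.0149625
oats: 0.1 × (1−0.5) × 0.3 × 0.8 = 0.012
Highest score → wheat.

wheat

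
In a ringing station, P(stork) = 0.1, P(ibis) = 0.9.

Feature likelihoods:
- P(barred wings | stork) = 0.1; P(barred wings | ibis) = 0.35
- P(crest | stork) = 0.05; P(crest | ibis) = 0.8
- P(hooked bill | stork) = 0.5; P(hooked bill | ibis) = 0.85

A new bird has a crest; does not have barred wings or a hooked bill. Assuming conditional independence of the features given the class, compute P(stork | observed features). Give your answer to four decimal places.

0.0311

stork: 0.1 × (1−0.1) × 0.05 × (1−0.5) = 0.00225
ibis: 0.9 × (1−0.35) × 0.8 × (1−0.85) = 0.0702
P(stork | x) = 0.00225 / 0.07245 ≈ 0.0311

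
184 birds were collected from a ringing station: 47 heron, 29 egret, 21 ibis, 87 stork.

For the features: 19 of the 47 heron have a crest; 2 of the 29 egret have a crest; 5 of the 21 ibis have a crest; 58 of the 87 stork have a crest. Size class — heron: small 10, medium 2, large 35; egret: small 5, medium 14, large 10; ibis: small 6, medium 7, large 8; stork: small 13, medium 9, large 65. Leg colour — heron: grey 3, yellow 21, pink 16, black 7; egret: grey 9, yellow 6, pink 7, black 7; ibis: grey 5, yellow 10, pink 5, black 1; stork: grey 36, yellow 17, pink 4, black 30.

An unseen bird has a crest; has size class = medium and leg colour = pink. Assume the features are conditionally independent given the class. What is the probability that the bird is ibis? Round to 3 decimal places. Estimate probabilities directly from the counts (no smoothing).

0.336

heron: (47/184) × (19/47) × (2/47) × (16/47) ≈ 0.00149586
egret: (29/184) × (2/29) × (14/29) × (7/29) ≈ 0.00126661
ibis: (21/184) × (5/21) × (7/21) × (5/21) ≈ 0.00215666
stork: (87/184) × (58/87) × (9/87) × (4/87) ≈ 0.00149925
P(ibis | x) = 0.00215666 / 0.00641838 ≈ 0.336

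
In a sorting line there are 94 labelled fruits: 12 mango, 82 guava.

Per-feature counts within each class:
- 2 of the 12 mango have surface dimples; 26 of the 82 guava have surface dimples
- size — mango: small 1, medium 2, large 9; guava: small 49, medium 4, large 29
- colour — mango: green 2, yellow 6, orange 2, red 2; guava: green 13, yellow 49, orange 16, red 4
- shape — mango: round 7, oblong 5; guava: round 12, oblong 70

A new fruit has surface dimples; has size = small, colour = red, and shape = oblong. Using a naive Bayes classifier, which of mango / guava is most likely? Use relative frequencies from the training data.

guava

mango: (12/94) × (2/12) × (1/12) × (2/12) × (5/12) ≈ 0.000123128
guava: (82/94) × (26/82) × (49/82) × (4/82) × (70/82) ≈ 0.00688269
Highest score → guava.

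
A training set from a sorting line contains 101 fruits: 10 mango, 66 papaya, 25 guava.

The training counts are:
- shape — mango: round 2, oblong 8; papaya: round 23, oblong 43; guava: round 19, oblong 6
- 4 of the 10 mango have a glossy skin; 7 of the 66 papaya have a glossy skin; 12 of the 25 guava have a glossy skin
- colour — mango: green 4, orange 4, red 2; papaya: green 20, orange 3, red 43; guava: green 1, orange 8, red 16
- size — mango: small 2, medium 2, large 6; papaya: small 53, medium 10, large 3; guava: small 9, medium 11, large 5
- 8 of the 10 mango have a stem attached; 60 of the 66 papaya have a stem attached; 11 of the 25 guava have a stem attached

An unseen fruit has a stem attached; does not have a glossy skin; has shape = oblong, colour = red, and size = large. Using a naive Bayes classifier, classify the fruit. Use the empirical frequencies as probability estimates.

mango: (10/101) × (8/10) × (6/10) × (2/10) × (6/10) × (8/10) ≈ 0.00456238
papaya: (66/101) × (43/66) × (59/66) × (43/66) × (3/66) × (60/66) ≈ 0.0102462
guava: (25/101) × (6/25) × (13/25) × (16/25) × (5/25) × (11/25) ≈ 0.00173979
Highest score → papaya.

papaya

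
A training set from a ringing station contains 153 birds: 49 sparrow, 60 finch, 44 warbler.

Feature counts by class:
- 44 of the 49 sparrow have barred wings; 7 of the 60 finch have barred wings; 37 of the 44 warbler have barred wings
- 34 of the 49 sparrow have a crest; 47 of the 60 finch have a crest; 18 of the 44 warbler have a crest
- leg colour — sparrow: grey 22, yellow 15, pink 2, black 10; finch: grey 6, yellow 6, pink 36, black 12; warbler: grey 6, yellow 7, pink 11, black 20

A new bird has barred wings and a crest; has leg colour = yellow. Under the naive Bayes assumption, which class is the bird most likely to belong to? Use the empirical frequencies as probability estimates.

sparrow: (49/153) × (44/49) × (34/49) × (15/49) ≈ 0.0610857
finch: (60/153) × (7/60) × (47/60) × (6/60) ≈ 0.00358388
warbler: (44/153) × (37/44) × (18/44) × (7/44) ≈ 0.0157389
Highest score → sparrow.

sparrow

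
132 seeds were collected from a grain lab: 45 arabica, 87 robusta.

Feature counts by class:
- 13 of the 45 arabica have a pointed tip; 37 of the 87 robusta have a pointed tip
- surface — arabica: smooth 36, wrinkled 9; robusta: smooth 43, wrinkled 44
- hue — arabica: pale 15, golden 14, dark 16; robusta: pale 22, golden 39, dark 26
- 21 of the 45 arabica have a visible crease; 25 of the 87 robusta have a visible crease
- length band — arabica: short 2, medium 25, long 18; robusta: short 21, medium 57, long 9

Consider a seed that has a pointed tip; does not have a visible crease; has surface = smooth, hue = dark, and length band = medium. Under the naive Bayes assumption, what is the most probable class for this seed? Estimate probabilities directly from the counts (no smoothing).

robusta

arabica: (45/132) × (13/45) × (36/45) × (16/45) × (24/45) × (25/45) ≈ 0.00830029
robusta: (87/132) × (37/87) × (43/87) × (26/87) × (62/87) × (57/87) ≈ 0.0193312
Highest score → robusta.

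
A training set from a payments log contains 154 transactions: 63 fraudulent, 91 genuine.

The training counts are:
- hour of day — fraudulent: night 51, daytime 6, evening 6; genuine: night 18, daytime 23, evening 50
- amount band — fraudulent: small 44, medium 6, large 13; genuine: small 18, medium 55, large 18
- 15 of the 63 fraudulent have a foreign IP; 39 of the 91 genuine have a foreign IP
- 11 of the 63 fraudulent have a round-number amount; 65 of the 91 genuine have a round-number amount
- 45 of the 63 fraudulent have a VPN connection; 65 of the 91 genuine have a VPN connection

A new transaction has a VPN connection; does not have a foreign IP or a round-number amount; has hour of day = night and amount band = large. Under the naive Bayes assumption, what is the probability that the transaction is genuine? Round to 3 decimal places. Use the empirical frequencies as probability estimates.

fraudulent: (63/154) × (51/63) × (13/63) × (48/63) × (52/63) × (45/63) ≈ 0.0306964
genuine: (91/154) × (18/91) × (18/91) × (52/91) × (26/91) × (65/91) ≈ 0.00269618
P(genuine | x) = 0.00269618 / 0.03339258 ≈ 0.081

0.081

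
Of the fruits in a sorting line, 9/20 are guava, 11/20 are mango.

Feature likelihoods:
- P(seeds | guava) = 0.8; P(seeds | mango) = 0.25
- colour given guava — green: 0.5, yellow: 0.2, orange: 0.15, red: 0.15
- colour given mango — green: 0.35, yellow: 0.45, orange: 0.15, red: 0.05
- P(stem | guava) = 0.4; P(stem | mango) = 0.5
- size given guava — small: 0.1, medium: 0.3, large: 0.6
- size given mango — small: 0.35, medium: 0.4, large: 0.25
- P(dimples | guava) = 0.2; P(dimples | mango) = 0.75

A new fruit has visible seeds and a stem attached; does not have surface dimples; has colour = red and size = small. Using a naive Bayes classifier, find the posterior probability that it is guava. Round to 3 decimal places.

0.852

guava: 0.45 × 0.8 × 0.15 × 0.4 × 0.1 × (1−0.2) = 0.001728
mango: 0.55 × 0.25 × 0.05 × 0.5 × 0.35 × (1−0.75) = 0.00030078125
P(guava | x) = 0.001728 / 0.00202878125 ≈ 0.852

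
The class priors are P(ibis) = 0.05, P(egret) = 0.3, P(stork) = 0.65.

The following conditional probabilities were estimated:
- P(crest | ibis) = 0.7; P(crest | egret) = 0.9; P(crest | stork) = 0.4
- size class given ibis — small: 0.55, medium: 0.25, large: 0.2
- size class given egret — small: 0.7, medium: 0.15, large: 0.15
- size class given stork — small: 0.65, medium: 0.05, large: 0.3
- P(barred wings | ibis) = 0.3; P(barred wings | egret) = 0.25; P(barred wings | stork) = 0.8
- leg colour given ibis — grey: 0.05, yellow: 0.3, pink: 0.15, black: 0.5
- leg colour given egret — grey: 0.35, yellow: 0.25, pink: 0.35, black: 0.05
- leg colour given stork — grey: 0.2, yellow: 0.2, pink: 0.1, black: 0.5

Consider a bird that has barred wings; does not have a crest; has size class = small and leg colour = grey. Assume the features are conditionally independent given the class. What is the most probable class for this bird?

ibis: 0.05 × (1−0.7) × 0.55 × 0.3 × 0.05 = 0.00012375
egret: 0.3 × (1−0.9) × 0.7 × 0.25 × 0.35 = 0.0018375
stork: 0.65 × (1−0.4) × 0.65 × 0.8 × 0.2 = 0.04056
Highest score → stork.

stork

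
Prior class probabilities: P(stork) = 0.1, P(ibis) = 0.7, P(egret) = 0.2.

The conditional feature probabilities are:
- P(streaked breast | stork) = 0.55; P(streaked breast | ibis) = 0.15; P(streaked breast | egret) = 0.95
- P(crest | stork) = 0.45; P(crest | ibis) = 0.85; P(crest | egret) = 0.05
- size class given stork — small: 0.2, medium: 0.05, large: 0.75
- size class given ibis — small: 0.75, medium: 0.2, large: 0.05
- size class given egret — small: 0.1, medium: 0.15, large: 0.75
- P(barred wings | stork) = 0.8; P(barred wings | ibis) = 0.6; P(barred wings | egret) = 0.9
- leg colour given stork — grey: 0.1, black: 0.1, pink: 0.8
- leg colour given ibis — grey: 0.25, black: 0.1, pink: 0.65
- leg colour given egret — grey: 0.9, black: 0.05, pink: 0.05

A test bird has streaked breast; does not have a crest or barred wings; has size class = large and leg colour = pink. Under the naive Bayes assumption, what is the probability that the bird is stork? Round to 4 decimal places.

stork: 0.1 × 0.55 × (1−0.45) × 0.75 × (1−0.8) × 0.8 = 0.00363
ibis: 0.7 × 0.15 × (1−0.85) × 0.05 × (1−0.6) × 0.65 = 0.00020475
egret: 0.2 × 0.95 × (1−0.05) × 0.75 × (1−0.9) × 0.05 = 0.000676875
P(stork | x) = 0.00363 / 0.004511625 ≈ 0.8046

0.8046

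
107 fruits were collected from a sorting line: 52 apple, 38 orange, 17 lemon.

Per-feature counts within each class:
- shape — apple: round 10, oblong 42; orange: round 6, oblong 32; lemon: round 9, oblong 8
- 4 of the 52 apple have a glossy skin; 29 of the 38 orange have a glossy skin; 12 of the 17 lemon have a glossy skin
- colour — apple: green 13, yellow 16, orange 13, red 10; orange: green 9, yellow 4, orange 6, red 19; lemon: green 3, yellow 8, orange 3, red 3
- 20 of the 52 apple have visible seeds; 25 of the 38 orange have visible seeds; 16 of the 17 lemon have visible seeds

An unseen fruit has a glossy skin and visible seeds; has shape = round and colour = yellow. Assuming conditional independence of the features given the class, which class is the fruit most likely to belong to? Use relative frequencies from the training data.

apple: (52/107) × (10/52) × (4/52) × (16/52) × (20/52) ≈ 0.000850778
orange: (38/107) × (6/38) × (29/38) × (4/38) × (25/38) ≈ 0.00296357
lemon: (17/107) × (9/17) × (12/17) × (8/17) × (16/17) ≈ 0.0262968
Highest score → lemon.

lemon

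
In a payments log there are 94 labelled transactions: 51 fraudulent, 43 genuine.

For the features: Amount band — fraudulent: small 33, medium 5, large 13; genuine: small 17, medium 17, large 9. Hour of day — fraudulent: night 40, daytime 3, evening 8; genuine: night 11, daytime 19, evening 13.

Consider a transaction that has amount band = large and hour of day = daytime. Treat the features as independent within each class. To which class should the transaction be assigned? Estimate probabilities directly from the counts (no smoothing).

fraudulent: (51/94) × (13/51) × (3/51) ≈ 0.00813517
genuine: (43/94) × (9/43) × (19/43) ≈ 0.0423058
Highest score → genuine.

genuine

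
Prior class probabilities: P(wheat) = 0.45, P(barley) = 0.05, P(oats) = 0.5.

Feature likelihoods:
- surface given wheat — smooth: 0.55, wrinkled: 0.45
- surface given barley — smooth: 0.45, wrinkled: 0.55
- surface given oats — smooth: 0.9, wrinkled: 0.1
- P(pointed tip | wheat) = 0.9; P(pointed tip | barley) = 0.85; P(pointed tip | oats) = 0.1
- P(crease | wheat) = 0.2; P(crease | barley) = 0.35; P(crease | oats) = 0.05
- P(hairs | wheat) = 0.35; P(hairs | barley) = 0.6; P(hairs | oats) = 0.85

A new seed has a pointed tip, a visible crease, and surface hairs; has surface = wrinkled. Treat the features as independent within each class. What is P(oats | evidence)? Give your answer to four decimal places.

wheat: 0.45 × 0.45 × 0.9 × 0.2 × 0.35 = 0.0127575
barley: 0.05 × 0.55 × 0.85 × 0.35 × 0.6 = 0.00490875
oats: 0.5 × 0.1 × 0.1 × 0.05 × 0.85 = 0.0002125
P(oats | x) = 0.0002125 / 0.01787875 ≈ 0.0119

0.0119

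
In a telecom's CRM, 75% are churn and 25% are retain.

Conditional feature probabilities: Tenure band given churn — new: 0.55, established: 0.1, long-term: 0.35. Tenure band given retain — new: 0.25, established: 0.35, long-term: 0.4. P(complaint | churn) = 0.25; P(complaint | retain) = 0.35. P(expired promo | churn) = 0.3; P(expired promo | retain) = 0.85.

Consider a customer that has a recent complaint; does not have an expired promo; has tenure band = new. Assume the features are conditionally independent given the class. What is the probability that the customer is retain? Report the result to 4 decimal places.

churn: 0.75 × 0.55 × 0.25 × (1−0.3) = 0.0721875
retain: 0.25 × 0.25 × 0.35 × (1−0.85) = 0.00328125
P(retain | x) = 0.00328125 / 0.07546875 ≈ 0.0435

0.0435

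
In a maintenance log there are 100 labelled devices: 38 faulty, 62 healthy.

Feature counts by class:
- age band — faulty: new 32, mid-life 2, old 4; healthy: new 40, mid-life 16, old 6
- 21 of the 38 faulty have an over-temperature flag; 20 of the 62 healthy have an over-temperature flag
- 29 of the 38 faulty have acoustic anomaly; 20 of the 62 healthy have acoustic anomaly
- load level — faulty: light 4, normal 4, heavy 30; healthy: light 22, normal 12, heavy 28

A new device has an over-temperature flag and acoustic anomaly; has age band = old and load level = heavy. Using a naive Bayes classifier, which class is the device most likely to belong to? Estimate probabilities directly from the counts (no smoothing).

faulty: (38/100) × (4/38) × (21/38) × (29/38) × (30/38) ≈ 0.0133183
healthy: (62/100) × (6/62) × (20/62) × (20/62) × (28/62) ≈ 0.00281964
Highest score → faulty.

faulty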